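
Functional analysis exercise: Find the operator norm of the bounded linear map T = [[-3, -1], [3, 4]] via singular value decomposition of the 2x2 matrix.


A^T A = [[18, 15], [15, 17]]
trace(A^T A) = 35, det(A^T A) = 81
discriminant = 35^2 - 4*81 = 901
Largest eigenvalue of A^T A = (trace + sqrt(disc))/2 = 32.5083
||T|| = sqrt(32.5083) = 5.7016

5.7016


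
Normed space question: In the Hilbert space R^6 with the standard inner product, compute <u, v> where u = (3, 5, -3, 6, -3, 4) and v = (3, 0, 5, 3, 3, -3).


Computing the standard inner product <u, v> = sum u_i * v_i
= 3*3 + 5*0 + -3*5 + 6*3 + -3*3 + 4*-3
= 9 + 0 + -15 + 18 + -9 + -12
= -9

-9


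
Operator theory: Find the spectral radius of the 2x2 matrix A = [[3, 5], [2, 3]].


For a 2x2 matrix, eigenvalues satisfy lambda^2 - (trace)*lambda + det = 0
trace = 3 + 3 = 6
det = 3*3 - 5*2 = -1
discriminant = 6^2 - 4*(-1) = 40
spectral radius = max |eigenvalue| = 6.1623

6.1623


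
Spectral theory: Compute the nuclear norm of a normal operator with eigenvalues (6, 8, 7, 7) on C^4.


For a normal operator, singular values equal |eigenvalues|.
Trace norm = sum |lambda_i| = 6 + 8 + 7 + 7
= 28

28


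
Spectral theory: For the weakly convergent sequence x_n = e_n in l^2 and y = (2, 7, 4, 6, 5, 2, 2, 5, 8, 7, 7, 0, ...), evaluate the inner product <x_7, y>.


x_7 = e_7 is the standard basis vector with 1 in position 7.
<x_7, y> = y_7 = 2
As n -> infinity, <x_n, y> -> 0, confirming weak convergence of (x_n) to 0.

2


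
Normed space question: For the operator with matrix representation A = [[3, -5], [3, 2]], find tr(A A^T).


trace(A * A^T) = sum of squares of all entries
= 3^2 + (-5)^2 + 3^2 + 2^2
= 9 + 25 + 9 + 4
= 47

47


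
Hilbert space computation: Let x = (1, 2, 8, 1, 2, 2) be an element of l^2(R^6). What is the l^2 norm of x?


The l^2 norm = (sum |x_i|^2)^(1/2)
Sum of 2th powers = 1 + 4 + 64 + 1 + 4 + 4 = 78
||x||_2 = (78)^(1/2) = 8.8318

8.8318


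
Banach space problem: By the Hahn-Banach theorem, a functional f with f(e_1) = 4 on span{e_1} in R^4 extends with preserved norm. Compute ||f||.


The norm of f is given by ||f|| = sup_{||x||=1} |f(x)|.
On span{e_1}, ||e_1|| = 1, so ||f|| = |f(e_1)| / ||e_1||
= |4| / 1 = 4.0000

4.0000


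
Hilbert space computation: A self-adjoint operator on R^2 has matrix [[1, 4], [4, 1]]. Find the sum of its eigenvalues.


For a self-adjoint (symmetric) matrix, the eigenvalues are real.
The sum of eigenvalues equals the trace of the matrix.
trace = 1 + 1 = 2

2


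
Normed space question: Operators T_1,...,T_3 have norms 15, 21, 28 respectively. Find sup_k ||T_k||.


By the Uniform Boundedness Principle, the supremum of norms is finite.
sup_k ||T_k|| = max(15, 21, 28) = 28

28


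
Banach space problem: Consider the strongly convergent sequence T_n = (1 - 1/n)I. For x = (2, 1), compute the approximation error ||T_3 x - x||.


T_3 x - x = (1 - 1/3)x - x = -x/3
||x|| = sqrt(5) = 2.2361
||T_3 x - x|| = ||x||/3 = 2.2361/3 = 0.7454

0.7454


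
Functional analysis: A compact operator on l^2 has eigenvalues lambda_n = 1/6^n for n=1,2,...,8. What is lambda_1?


The eigenvalue formula gives lambda_1 = 1/6^1
= 1/6
= 0.1667

0.1667


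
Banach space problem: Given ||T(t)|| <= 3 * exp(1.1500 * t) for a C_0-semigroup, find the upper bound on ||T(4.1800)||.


||T(4.1800)|| <= 3 * exp(1.1500 * 4.1800)
= 3 * exp(4.8070)
= 3 * 122.3640
= 367.0919

367.0919


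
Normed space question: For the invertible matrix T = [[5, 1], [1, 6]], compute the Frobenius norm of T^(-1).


det(T) = 5*6 - 1*1 = 29
T^(-1) = (1/29) * [[6, -1], [-1, 5]] = [[0.2069, -0.0345], [-0.0345, 0.1724]]
||T^(-1)||_F^2 = 0.2069^2 + (-0.0345)^2 + (-0.0345)^2 + 0.1724^2 = 0.0749
||T^(-1)||_F = sqrt(0.0749) = 0.2737

0.2737


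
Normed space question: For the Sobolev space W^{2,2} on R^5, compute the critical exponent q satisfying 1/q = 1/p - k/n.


Using the Sobolev embedding formula: 1/q = 1/p - k/n
1/q = 1/2 - 2/5 = 1/10
q = 1/(1/10) = 10

10.0000


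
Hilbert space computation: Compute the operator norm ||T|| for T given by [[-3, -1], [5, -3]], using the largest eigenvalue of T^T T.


A^T A = [[34, -12], [-12, 10]]
trace(A^T A) = 44, det(A^T A) = 196
discriminant = 44^2 - 4*196 = 1152
Largest eigenvalue of A^T A = (trace + sqrt(disc))/2 = 38.9706
||T|| = sqrt(38.9706) = 6.2426

6.2426


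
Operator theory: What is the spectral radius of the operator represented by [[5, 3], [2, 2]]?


For a 2x2 matrix, eigenvalues satisfy lambda^2 - (trace)*lambda + det = 0
trace = 5 + 2 = 7
det = 5*2 - 3*2 = 4
discriminant = 7^2 - 4*(4) = 33
spectral radius = max |eigenvalue| = 6.3723

6.3723


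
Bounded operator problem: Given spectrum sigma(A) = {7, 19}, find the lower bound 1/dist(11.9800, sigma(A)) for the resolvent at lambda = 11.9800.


dist(11.9800, {7, 19}) = min(|11.9800 - 7|, |11.9800 - 19|)
= min(4.9800, 7.0200) = 4.9800
Resolvent bound = 1/4.9800 = 0.2008

0.2008


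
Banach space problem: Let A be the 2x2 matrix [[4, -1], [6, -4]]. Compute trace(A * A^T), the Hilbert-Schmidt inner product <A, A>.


trace(A * A^T) = sum of squares of all entries
= 4^2 + (-1)^2 + 6^2 + (-4)^2
= 16 + 1 + 36 + 16
= 69

69


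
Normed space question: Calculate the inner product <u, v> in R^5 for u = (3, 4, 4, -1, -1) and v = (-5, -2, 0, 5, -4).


Computing the standard inner product <u, v> = sum u_i * v_i
= 3*-5 + 4*-2 + 4*0 + -1*5 + -1*-4
= -15 + -8 + 0 + -5 + 4
= -24

-24


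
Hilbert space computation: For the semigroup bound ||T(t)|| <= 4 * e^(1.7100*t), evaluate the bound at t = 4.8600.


||T(4.8600)|| <= 4 * exp(1.7100 * 4.8600)
= 4 * exp(8.3106)
= 4 * 4066.7523
= 16267.0092

16267.0092


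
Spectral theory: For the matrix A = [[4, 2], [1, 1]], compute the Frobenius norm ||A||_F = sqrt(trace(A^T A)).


||A||_F^2 = sum a_ij^2
= 4^2 + 2^2 + 1^2 + 1^2
= 16 + 4 + 1 + 1 = 22
||A||_F = sqrt(22) = 4.6904

4.6904


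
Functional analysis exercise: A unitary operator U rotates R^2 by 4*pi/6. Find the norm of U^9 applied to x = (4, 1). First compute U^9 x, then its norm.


U is a rotation by theta = 4*pi/6
U^9 = rotation by 9*theta = 36*pi/6 = 0*pi/6 (mod 2*pi)
cos(0*pi/6) = 1.0000, sin(0*pi/6) = 0.0000
U^9 x = (1.0000 * 4 - 0.0000 * 1, 0.0000 * 4 + 1.0000 * 1)
= (4.0000, 1.0000)
||U^9 x|| = sqrt(4.0000^2 + 1.0000^2) = sqrt(17.0000) = 4.1231

4.1231


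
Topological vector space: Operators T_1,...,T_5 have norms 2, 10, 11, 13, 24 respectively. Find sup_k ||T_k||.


By the Uniform Boundedness Principle, the supremum of norms is finite.
sup_k ||T_k|| = max(2, 10, 11, 13, 24) = 24

24


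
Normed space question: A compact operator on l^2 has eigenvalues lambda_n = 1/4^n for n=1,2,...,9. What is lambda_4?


The eigenvalue formula gives lambda_4 = 1/4^4
= 1/256
= 0.0039

0.0039


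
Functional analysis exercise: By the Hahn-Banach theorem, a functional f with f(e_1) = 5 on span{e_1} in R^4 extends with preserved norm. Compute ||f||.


The norm of f is given by ||f|| = sup_{||x||=1} |f(x)|.
On span{e_1}, ||e_1|| = 1, so ||f|| = |f(e_1)| / ||e_1||
= |5| / 1 = 5.0000

5.0000


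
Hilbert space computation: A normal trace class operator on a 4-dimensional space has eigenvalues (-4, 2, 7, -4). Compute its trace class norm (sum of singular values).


For a normal operator, singular values equal |eigenvalues|.
Trace norm = sum |lambda_i| = 4 + 2 + 7 + 4
= 17

17


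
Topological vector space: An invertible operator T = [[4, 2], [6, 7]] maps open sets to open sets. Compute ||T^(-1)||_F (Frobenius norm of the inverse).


det(T) = 4*7 - 2*6 = 16
T^(-1) = (1/16) * [[7, -2], [-6, 4]] = [[0.4375, -0.1250], [-0.3750, 0.2500]]
||T^(-1)||_F^2 = 0.4375^2 + (-0.1250)^2 + (-0.3750)^2 + 0.2500^2 = 0.4102
||T^(-1)||_F = sqrt(0.4102) = 0.6404

0.6404


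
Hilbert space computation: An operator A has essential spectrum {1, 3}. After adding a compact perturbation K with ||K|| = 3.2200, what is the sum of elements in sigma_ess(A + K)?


By Weyl's theorem, the essential spectrum is invariant under compact perturbations.
sigma_ess(A + K) = sigma_ess(A) = {1, 3}
Sum = 1 + 3 = 4

4


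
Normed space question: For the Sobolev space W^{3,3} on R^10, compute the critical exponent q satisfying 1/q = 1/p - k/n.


Using the Sobolev embedding formula: 1/q = 1/p - k/n
1/q = 1/3 - 3/10 = 1/30
q = 1/(1/30) = 30

30.0000


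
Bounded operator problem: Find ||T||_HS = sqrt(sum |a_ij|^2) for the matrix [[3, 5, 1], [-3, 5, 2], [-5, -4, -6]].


The Hilbert-Schmidt norm is sqrt(sum of squares of all entries).
Sum of squares = 3^2 + 5^2 + 1^2 + (-3)^2 + 5^2 + 2^2 + (-5)^2 + (-4)^2 + (-6)^2
= 9 + 25 + 1 + 9 + 25 + 4 + 25 + 16 + 36 = 150
||T||_HS = sqrt(150) = 12.2474

12.2474


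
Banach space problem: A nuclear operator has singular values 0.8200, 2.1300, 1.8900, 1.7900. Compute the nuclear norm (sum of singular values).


The nuclear norm is the sum of all singular values.
||T||_1 = 0.8200 + 2.1300 + 1.8900 + 1.7900
= 6.6300

6.6300


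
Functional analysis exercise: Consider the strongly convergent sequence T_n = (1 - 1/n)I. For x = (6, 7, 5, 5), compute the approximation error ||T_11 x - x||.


T_11 x - x = (1 - 1/11)x - x = -x/11
||x|| = sqrt(135) = 11.6190
||T_11 x - x|| = ||x||/11 = 11.6190/11 = 1.0563

1.0563


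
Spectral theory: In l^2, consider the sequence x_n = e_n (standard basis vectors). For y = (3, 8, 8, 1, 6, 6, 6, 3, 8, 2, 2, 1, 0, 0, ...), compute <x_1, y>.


x_1 = e_1 is the standard basis vector with 1 in position 1.
<x_1, y> = y_1 = 3
As n -> infinity, <x_n, y> -> 0, confirming weak convergence of (x_n) to 0.

3


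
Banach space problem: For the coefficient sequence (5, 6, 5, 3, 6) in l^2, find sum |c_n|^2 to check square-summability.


sum |c_n|^2 = 5^2 + 6^2 + 5^2 + 3^2 + 6^2
= 25 + 36 + 25 + 9 + 36
= 131

131


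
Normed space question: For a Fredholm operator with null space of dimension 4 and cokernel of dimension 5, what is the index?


The Fredholm index is defined as ind(T) = dim(ker T) - dim(coker T)
= 4 - 5
= -1

-1


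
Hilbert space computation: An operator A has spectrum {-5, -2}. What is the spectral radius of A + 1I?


Spectrum of A + 1I = {-4, -1}
Spectral radius = max |lambda| over the shifted spectrum
= max(4, 1) = 4

4


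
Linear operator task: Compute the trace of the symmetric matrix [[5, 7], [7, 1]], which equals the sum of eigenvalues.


For a self-adjoint (symmetric) matrix, the eigenvalues are real.
The sum of eigenvalues equals the trace of the matrix.
trace = 5 + 1 = 6

6


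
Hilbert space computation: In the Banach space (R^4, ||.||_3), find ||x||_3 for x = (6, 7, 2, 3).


The l^3 norm = (sum |x_i|^3)^(1/3)
Sum of 3th powers = 216 + 343 + 8 + 27 = 594
||x||_3 = (594)^(1/3) = 8.4061

8.4061


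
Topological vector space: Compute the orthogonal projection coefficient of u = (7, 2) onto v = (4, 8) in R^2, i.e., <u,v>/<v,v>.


Computing <u,v> = 7*4 + 2*8 = 44
Computing <v,v> = 4^2 + 8^2 = 80
Projection coefficient = 44/80 = 0.5500

0.5500


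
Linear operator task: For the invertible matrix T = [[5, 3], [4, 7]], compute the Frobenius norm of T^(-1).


det(T) = 5*7 - 3*4 = 23
T^(-1) = (1/23) * [[7, -3], [-4, 5]] = [[0.3043, -0.1304], [-0.1739, 0.2174]]
||T^(-1)||_F^2 = 0.3043^2 + (-0.1304)^2 + (-0.1739)^2 + 0.2174^2 = 0.1871
||T^(-1)||_F = sqrt(0.1871) = 0.4326

0.4326


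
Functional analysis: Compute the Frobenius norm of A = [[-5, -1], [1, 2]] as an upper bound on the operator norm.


||A||_F^2 = sum a_ij^2
= (-5)^2 + (-1)^2 + 1^2 + 2^2
= 25 + 1 + 1 + 4 = 31
||A||_F = sqrt(31) = 5.5678

5.5678


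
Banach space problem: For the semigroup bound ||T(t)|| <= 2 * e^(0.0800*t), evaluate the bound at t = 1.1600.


||T(1.1600)|| <= 2 * exp(0.0800 * 1.1600)
= 2 * exp(0.0928)
= 2 * 1.0972
= 2.1945

2.1945


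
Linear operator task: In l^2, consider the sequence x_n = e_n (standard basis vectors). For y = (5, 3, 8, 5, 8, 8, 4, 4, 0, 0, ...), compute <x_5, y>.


x_5 = e_5 is the standard basis vector with 1 in position 5.
<x_5, y> = y_5 = 8
As n -> infinity, <x_n, y> -> 0, confirming weak convergence of (x_n) to 0.

8


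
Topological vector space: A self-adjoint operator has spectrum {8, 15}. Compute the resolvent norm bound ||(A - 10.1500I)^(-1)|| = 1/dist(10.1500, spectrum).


dist(10.1500, {8, 15}) = min(|10.1500 - 8|, |10.1500 - 15|)
= min(2.1500, 4.8500) = 2.1500
Resolvent bound = 1/2.1500 = 0.4651

0.4651


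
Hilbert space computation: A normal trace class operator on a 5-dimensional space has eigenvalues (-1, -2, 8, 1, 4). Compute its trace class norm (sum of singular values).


For a normal operator, singular values equal |eigenvalues|.
Trace norm = sum |lambda_i| = 1 + 2 + 8 + 1 + 4
= 16

16


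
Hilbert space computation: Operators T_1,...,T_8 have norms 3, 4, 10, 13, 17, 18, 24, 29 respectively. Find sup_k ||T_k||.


By the Uniform Boundedness Principle, the supremum of norms is finite.
sup_k ||T_k|| = max(3, 4, 10, 13, 17, 18, 24, 29) = 29

29


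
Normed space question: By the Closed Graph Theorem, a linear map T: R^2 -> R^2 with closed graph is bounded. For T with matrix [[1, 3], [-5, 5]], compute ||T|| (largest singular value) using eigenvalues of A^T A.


A^T A = [[26, -22], [-22, 34]]
trace(A^T A) = 60, det(A^T A) = 400
discriminant = 60^2 - 4*400 = 2000
Largest eigenvalue of A^T A = (trace + sqrt(disc))/2 = 52.3607
||T|| = sqrt(52.3607) = 7.2361

7.2361


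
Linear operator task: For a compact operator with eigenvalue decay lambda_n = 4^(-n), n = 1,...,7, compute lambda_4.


The eigenvalue formula gives lambda_4 = 1/4^4
= 1/256
= 0.0039

0.0039


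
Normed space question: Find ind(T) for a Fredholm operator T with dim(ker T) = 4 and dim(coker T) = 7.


The Fredholm index is defined as ind(T) = dim(ker T) - dim(coker T)
= 4 - 7
= -3

-3


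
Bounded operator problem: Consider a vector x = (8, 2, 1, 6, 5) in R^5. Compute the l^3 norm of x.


The l^3 norm = (sum |x_i|^3)^(1/3)
Sum of 3th powers = 512 + 8 + 1 + 216 + 125 = 862
||x||_3 = (862)^(1/3) = 9.5171

9.5171


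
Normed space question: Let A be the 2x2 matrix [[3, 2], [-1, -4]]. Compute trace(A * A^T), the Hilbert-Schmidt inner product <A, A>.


trace(A * A^T) = sum of squares of all entries
= 3^2 + 2^2 + (-1)^2 + (-4)^2
= 9 + 4 + 1 + 16
= 30

30


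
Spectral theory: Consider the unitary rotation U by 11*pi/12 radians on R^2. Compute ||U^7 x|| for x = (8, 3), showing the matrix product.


U is a rotation by theta = 11*pi/12
U^7 = rotation by 7*theta = 77*pi/12 = 5*pi/12 (mod 2*pi)
cos(5*pi/12) = 0.2588, sin(5*pi/12) = 0.9659
U^7 x = (0.2588 * 8 - 0.9659 * 3, 0.9659 * 8 + 0.2588 * 3)
= (-0.8272, 8.5039)
||U^7 x|| = sqrt((-0.8272)^2 + 8.5039^2) = sqrt(73.0000) = 8.5440

8.5440


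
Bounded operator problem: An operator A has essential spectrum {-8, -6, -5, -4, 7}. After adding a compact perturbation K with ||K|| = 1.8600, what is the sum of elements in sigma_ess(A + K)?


By Weyl's theorem, the essential spectrum is invariant under compact perturbations.
sigma_ess(A + K) = sigma_ess(A) = {-8, -6, -5, -4, 7}
Sum = -8 + -6 + -5 + -4 + 7 = -16

-16


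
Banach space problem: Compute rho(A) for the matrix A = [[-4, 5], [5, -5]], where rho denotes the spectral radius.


For a 2x2 matrix, eigenvalues satisfy lambda^2 - (trace)*lambda + det = 0
trace = -4 + -5 = -9
det = -4*-5 - 5*5 = -5
discriminant = (-9)^2 - 4*(-5) = 101
spectral radius = max |eigenvalue| = 9.5249

9.5249


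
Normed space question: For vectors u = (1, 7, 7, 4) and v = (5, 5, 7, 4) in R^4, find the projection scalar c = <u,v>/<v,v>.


Computing <u,v> = 1*5 + 7*5 + 7*7 + 4*4 = 105
Computing <v,v> = 5^2 + 5^2 + 7^2 + 4^2 = 115
Projection coefficient = 105/115 = 0.9130

0.9130


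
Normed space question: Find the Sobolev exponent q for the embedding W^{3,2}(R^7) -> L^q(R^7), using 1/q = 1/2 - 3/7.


Using the Sobolev embedding formula: 1/q = 1/p - k/n
1/q = 1/2 - 3/7 = 1/14
q = 1/(1/14) = 14

14.0000


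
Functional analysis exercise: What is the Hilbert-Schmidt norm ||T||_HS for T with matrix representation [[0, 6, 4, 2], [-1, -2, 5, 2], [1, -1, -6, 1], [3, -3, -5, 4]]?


The Hilbert-Schmidt norm is sqrt(sum of squares of all entries).
Sum of squares = 0^2 + 6^2 + 4^2 + 2^2 + (-1)^2 + (-2)^2 + 5^2 + 2^2 + 1^2 + (-1)^2 + (-6)^2 + 1^2 + 3^2 + (-3)^2 + (-5)^2 + 4^2
= 0 + 36 + 16 + 4 + 1 + 4 + 25 + 4 + 1 + 1 + 36 + 1 + 9 + 9 + 25 + 16 = 188
||T||_HS = sqrt(188) = 13.7113

13.7113


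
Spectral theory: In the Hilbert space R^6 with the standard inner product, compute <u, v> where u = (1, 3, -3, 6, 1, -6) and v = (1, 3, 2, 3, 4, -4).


Computing the standard inner product <u, v> = sum u_i * v_i
= 1*1 + 3*3 + -3*2 + 6*3 + 1*4 + -6*-4
= 1 + 9 + -6 + 18 + 4 + 24
= 50

50


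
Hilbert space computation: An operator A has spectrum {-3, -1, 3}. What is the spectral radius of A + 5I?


Spectrum of A + 5I = {2, 4, 8}
Spectral radius = max |lambda| over the shifted spectrum
= max(2, 4, 8) = 8

8


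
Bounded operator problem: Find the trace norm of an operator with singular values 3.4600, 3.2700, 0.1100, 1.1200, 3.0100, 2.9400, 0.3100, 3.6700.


The nuclear norm is the sum of all singular values.
||T||_1 = 3.4600 + 3.2700 + 0.1100 + 1.1200 + 3.0100 + 2.9400 + 0.3100 + 3.6700
= 17.8900

17.8900


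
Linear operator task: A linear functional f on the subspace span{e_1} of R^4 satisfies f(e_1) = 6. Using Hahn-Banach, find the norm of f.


The norm of f is given by ||f|| = sup_{||x||=1} |f(x)|.
On span{e_1}, ||e_1|| = 1, so ||f|| = |f(e_1)| / ||e_1||
= |6| / 1 = 6.0000

6.0000


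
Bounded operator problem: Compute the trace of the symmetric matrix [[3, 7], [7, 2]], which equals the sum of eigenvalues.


For a self-adjoint (symmetric) matrix, the eigenvalues are real.
The sum of eigenvalues equals the trace of the matrix.
trace = 3 + 2 = 5

5


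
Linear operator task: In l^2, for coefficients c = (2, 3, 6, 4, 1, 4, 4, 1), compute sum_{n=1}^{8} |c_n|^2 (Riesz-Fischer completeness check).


sum |c_n|^2 = 2^2 + 3^2 + 6^2 + 4^2 + 1^2 + 4^2 + 4^2 + 1^2
= 4 + 9 + 36 + 16 + 1 + 16 + 16 + 1
= 99

99


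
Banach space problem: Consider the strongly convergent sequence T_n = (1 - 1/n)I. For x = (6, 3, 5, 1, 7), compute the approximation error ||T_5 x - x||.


T_5 x - x = (1 - 1/5)x - x = -x/5
||x|| = sqrt(120) = 10.9545
||T_5 x - x|| = ||x||/5 = 10.9545/5 = 2.1909

2.1909


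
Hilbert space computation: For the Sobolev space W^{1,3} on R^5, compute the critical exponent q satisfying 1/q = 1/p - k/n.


Using the Sobolev embedding formula: 1/q = 1/p - k/n
1/q = 1/3 - 1/5 = 2/15
q = 1/(2/15) = 15/2 = 7.5000

7.5000


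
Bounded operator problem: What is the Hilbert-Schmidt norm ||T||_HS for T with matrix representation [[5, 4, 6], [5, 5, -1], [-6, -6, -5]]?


The Hilbert-Schmidt norm is sqrt(sum of squares of all entries).
Sum of squares = 5^2 + 4^2 + 6^2 + 5^2 + 5^2 + (-1)^2 + (-6)^2 + (-6)^2 + (-5)^2
= 25 + 16 + 36 + 25 + 25 + 1 + 36 + 36 + 25 = 225
||T||_HS = sqrt(225) = 15.0000

15.0000


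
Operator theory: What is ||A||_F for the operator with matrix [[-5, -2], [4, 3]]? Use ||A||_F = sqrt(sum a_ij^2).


||A||_F^2 = sum a_ij^2
= (-5)^2 + (-2)^2 + 4^2 + 3^2
= 25 + 4 + 16 + 9 = 54
||A||_F = sqrt(54) = 7.3485

7.3485


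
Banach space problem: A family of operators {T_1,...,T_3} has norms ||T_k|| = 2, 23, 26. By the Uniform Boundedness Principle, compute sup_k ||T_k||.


By the Uniform Boundedness Principle, the supremum of norms is finite.
sup_k ||T_k|| = max(2, 23, 26) = 26

26


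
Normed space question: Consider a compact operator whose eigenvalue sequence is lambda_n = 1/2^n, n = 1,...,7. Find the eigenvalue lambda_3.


The eigenvalue formula gives lambda_3 = 1/2^3
= 1/8
= 0.1250

0.1250


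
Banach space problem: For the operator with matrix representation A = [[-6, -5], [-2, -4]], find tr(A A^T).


trace(A * A^T) = sum of squares of all entries
= (-6)^2 + (-5)^2 + (-2)^2 + (-4)^2
= 36 + 25 + 4 + 16
= 81

81


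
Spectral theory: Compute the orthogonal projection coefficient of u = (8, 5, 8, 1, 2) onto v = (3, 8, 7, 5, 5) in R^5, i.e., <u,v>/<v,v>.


Computing <u,v> = 8*3 + 5*8 + 8*7 + 1*5 + 2*5 = 135
Computing <v,v> = 3^2 + 8^2 + 7^2 + 5^2 + 5^2 = 172
Projection coefficient = 135/172 = 0.7849

0.7849


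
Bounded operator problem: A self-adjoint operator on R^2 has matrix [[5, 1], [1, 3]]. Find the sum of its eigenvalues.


For a self-adjoint (symmetric) matrix, the eigenvalues are real.
The sum of eigenvalues equals the trace of the matrix.
trace = 5 + 3 = 8

8


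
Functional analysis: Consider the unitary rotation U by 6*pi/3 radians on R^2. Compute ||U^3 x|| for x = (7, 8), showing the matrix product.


U is a rotation by theta = 6*pi/3
U^3 = rotation by 3*theta = 18*pi/3 = 0*pi/3 (mod 2*pi)
cos(0*pi/3) = 1.0000, sin(0*pi/3) = 0.0000
U^3 x = (1.0000 * 7 - 0.0000 * 8, 0.0000 * 7 + 1.0000 * 8)
= (7.0000, 8.0000)
||U^3 x|| = sqrt(7.0000^2 + 8.0000^2) = sqrt(113.0000) = 10.6301

10.6301


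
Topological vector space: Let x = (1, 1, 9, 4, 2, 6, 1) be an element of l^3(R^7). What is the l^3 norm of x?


The l^3 norm = (sum |x_i|^3)^(1/3)
Sum of 3th powers = 1 + 1 + 729 + 64 + 8 + 216 + 1 = 1020
||x||_3 = (1020)^(1/3) = 10.0662

10.0662


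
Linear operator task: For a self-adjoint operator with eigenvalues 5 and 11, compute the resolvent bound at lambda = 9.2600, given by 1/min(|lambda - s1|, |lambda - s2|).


dist(9.2600, {5, 11}) = min(|9.2600 - 5|, |9.2600 - 11|)
= min(4.2600, 1.7400) = 1.7400
Resolvent bound = 1/1.7400 = 0.5747

0.5747


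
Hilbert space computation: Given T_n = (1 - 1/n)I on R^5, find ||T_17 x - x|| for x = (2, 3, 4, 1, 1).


T_17 x - x = (1 - 1/17)x - x = -x/17
||x|| = sqrt(31) = 5.5678
||T_17 x - x|| = ||x||/17 = 5.5678/17 = 0.3275

0.3275


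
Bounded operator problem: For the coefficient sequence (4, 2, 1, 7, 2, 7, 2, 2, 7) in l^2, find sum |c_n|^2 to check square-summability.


sum |c_n|^2 = 4^2 + 2^2 + 1^2 + 7^2 + 2^2 + 7^2 + 2^2 + 2^2 + 7^2
= 16 + 4 + 1 + 49 + 4 + 49 + 4 + 4 + 49
= 180

180


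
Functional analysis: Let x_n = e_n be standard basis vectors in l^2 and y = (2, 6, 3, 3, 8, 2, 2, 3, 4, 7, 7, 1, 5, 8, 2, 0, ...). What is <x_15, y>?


x_15 = e_15 is the standard basis vector with 1 in position 15.
<x_15, y> = y_15 = 2
As n -> infinity, <x_n, y> -> 0, confirming weak convergence of (x_n) to 0.

2


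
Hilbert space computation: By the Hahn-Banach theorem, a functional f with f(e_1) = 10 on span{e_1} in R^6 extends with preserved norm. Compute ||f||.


The norm of f is given by ||f|| = sup_{||x||=1} |f(x)|.
On span{e_1}, ||e_1|| = 1, so ||f|| = |f(e_1)| / ||e_1||
= |10| / 1 = 10.0000

10.0000


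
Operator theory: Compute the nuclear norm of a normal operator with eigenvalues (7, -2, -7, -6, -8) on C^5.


For a normal operator, singular values equal |eigenvalues|.
Trace norm = sum |lambda_i| = 7 + 2 + 7 + 6 + 8
= 30

30


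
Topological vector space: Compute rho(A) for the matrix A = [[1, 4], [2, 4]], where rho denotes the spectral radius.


For a 2x2 matrix, eigenvalues satisfy lambda^2 - (trace)*lambda + det = 0
trace = 1 + 4 = 5
det = 1*4 - 4*2 = -4
discriminant = 5^2 - 4*(-4) = 41
spectral radius = max |eigenvalue| = 5.7016

5.7016


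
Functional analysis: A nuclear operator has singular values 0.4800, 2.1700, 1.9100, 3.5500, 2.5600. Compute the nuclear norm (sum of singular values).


The nuclear norm is the sum of all singular values.
||T||_1 = 0.4800 + 2.1700 + 1.9100 + 3.5500 + 2.5600
= 10.6700

10.6700


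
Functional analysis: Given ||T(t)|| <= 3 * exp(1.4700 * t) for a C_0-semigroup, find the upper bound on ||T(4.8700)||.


||T(4.8700)|| <= 3 * exp(1.4700 * 4.8700)
= 3 * exp(7.1589)
= 3 * 1285.4961
= 3856.4883

3856.4883


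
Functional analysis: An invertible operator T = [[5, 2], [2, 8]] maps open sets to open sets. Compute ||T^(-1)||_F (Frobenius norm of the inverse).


det(T) = 5*8 - 2*2 = 36
T^(-1) = (1/36) * [[8, -2], [-2, 5]] = [[0.2222, -0.0556], [-0.0556, 0.1389]]
||T^(-1)||_F^2 = 0.2222^2 + (-0.0556)^2 + (-0.0556)^2 + 0.1389^2 = 0.0748
||T^(-1)||_F = sqrt(0.0748) = 0.2736

0.2736


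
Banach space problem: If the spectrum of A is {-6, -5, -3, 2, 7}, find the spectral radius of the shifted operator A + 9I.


Spectrum of A + 9I = {3, 4, 6, 11, 16}
Spectral radius = max |lambda| over the shifted spectrum
= max(3, 4, 6, 11, 16) = 16

16


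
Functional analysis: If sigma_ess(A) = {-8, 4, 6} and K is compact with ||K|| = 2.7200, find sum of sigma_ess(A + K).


By Weyl's theorem, the essential spectrum is invariant under compact perturbations.
sigma_ess(A + K) = sigma_ess(A) = {-8, 4, 6}
Sum = -8 + 4 + 6 = 2

2


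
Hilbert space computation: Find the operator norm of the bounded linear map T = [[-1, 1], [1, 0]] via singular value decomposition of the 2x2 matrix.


A^T A = [[2, -1], [-1, 1]]
trace(A^T A) = 3, det(A^T A) = 1
discriminant = 3^2 - 4*1 = 5
Largest eigenvalue of A^T A = (trace + sqrt(disc))/2 = 2.6180
||T|| = sqrt(2.6180) = 1.6180

1.6180


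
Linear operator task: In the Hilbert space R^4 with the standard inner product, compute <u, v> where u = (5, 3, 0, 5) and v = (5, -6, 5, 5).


Computing the standard inner product <u, v> = sum u_i * v_i
= 5*5 + 3*-6 + 0*5 + 5*5
= 25 + -18 + 0 + 25
= 32

32


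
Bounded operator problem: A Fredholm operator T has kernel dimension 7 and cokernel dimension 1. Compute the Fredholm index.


The Fredholm index is defined as ind(T) = dim(ker T) - dim(coker T)
= 7 - 1
= 6

6


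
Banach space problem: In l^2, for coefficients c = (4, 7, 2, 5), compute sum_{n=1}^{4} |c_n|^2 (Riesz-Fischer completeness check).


sum |c_n|^2 = 4^2 + 7^2 + 2^2 + 5^2
= 16 + 49 + 4 + 25
= 94

94


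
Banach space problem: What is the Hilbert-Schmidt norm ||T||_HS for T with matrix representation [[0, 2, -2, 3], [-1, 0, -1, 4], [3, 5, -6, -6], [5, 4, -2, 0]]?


The Hilbert-Schmidt norm is sqrt(sum of squares of all entries).
Sum of squares = 0^2 + 2^2 + (-2)^2 + 3^2 + (-1)^2 + 0^2 + (-1)^2 + 4^2 + 3^2 + 5^2 + (-6)^2 + (-6)^2 + 5^2 + 4^2 + (-2)^2 + 0^2
= 0 + 4 + 4 + 9 + 1 + 0 + 1 + 16 + 9 + 25 + 36 + 36 + 25 + 16 + 4 + 0 = 186
||T||_HS = sqrt(186) = 13.6382

13.6382


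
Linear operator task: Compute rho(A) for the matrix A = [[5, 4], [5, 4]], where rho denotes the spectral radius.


For a 2x2 matrix, eigenvalues satisfy lambda^2 - (trace)*lambda + det = 0
trace = 5 + 4 = 9
det = 5*4 - 4*5 = 0
discriminant = 9^2 - 4*(0) = 81
spectral radius = max |eigenvalue| = 9.0000

9.0000


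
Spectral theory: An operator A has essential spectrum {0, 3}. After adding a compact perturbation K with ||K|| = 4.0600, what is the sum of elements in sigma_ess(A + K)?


By Weyl's theorem, the essential spectrum is invariant under compact perturbations.
sigma_ess(A + K) = sigma_ess(A) = {0, 3}
Sum = 0 + 3 = 3

3


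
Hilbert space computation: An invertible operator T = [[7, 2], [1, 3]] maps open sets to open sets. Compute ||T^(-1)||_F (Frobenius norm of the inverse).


det(T) = 7*3 - 2*1 = 19
T^(-1) = (1/19) * [[3, -2], [-1, 7]] = [[0.1579, -0.1053], [-0.0526, 0.3684]]
||T^(-1)||_F^2 = 0.1579^2 + (-0.1053)^2 + (-0.0526)^2 + 0.3684^2 = 0.1745
||T^(-1)||_F = sqrt(0.1745) = 0.4178

0.4178


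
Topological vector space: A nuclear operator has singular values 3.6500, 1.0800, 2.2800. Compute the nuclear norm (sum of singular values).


The nuclear norm is the sum of all singular values.
||T||_1 = 3.6500 + 1.0800 + 2.2800
= 7.0100

7.0100


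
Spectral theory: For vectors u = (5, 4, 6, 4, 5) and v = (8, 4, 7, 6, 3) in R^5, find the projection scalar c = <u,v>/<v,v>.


Computing <u,v> = 5*8 + 4*4 + 6*7 + 4*6 + 5*3 = 137
Computing <v,v> = 8^2 + 4^2 + 7^2 + 6^2 + 3^2 = 174
Projection coefficient = 137/174 = 0.7874

0.7874


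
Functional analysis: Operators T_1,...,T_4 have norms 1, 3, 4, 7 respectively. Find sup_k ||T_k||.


By the Uniform Boundedness Principle, the supremum of norms is finite.
sup_k ||T_k|| = max(1, 3, 4, 7) = 7

7


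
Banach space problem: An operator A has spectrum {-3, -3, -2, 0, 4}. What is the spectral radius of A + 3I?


Spectrum of A + 3I = {0, 0, 1, 3, 7}
Spectral radius = max |lambda| over the shifted spectrum
= max(0, 0, 1, 3, 7) = 7

7


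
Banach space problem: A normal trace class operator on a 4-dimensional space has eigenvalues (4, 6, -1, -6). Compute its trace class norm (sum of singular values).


For a normal operator, singular values equal |eigenvalues|.
Trace norm = sum |lambda_i| = 4 + 6 + 1 + 6
= 17

17


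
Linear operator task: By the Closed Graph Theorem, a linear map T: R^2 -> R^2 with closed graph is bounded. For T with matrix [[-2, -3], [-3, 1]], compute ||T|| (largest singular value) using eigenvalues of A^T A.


A^T A = [[13, 3], [3, 10]]
trace(A^T A) = 23, det(A^T A) = 121
discriminant = 23^2 - 4*121 = 45
Largest eigenvalue of A^T A = (trace + sqrt(disc))/2 = 14.8541
||T|| = sqrt(14.8541) = 3.8541

3.8541


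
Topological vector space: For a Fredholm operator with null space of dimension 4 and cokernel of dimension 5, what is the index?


The Fredholm index is defined as ind(T) = dim(ker T) - dim(coker T)
= 4 - 5
= -1

-1


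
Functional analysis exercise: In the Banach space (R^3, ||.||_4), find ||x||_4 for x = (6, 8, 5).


The l^4 norm = (sum |x_i|^4)^(1/4)
Sum of 4th powers = 1296 + 4096 + 625 = 6017
||x||_4 = (6017)^(1/4) = 8.8073

8.8073


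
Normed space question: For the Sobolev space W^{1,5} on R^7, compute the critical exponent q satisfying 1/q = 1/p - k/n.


Using the Sobolev embedding formula: 1/q = 1/p - k/n
1/q = 1/5 - 1/7 = 2/35
q = 1/(2/35) = 35/2 = 17.5000

17.5000


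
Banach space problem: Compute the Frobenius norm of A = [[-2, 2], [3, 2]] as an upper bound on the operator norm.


||A||_F^2 = sum a_ij^2
= (-2)^2 + 2^2 + 3^2 + 2^2
= 4 + 4 + 9 + 4 = 21
||A||_F = sqrt(21) = 4.5826

4.5826


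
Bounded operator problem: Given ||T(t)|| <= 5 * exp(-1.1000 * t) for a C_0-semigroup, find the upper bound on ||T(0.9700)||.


||T(0.9700)|| <= 5 * exp(-1.1000 * 0.9700)
= 5 * exp(-1.0670)
= 5 * 0.3440
= 1.7202

1.7202


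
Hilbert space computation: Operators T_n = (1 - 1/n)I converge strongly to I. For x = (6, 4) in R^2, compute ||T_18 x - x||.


T_18 x - x = (1 - 1/18)x - x = -x/18
||x|| = sqrt(52) = 7.2111
||T_18 x - x|| = ||x||/18 = 7.2111/18 = 0.4006

0.4006


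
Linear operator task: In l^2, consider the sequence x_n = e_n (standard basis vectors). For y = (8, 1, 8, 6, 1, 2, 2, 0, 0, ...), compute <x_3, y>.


x_3 = e_3 is the standard basis vector with 1 in position 3.
<x_3, y> = y_3 = 8
As n -> infinity, <x_n, y> -> 0, confirming weak convergence of (x_n) to 0.

8


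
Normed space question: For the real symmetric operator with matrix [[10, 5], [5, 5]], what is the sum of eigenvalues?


For a self-adjoint (symmetric) matrix, the eigenvalues are real.
The sum of eigenvalues equals the trace of the matrix.
trace = 10 + 5 = 15

15


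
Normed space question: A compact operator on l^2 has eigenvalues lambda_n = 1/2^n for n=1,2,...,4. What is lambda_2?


The eigenvalue formula gives lambda_2 = 1/2^2
= 1/4
= 0.2500

0.2500


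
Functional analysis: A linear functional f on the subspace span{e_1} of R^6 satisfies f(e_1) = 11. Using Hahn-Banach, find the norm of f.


The norm of f is given by ||f|| = sup_{||x||=1} |f(x)|.
On span{e_1}, ||e_1|| = 1, so ||f|| = |f(e_1)| / ||e_1||
= |11| / 1 = 11.0000

11.0000


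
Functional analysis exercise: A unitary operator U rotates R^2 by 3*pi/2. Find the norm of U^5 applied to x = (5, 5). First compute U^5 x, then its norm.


U is a rotation by theta = 3*pi/2
U^5 = rotation by 5*theta = 15*pi/2 = 3*pi/2 (mod 2*pi)
cos(3*pi/2) = 0.0000, sin(3*pi/2) = -1.0000
U^5 x = (0.0000 * 5 - -1.0000 * 5, -1.0000 * 5 + 0.0000 * 5)
= (5.0000, -5.0000)
||U^5 x|| = sqrt(5.0000^2 + (-5.0000)^2) = sqrt(50.0000) = 7.0711

7.0711


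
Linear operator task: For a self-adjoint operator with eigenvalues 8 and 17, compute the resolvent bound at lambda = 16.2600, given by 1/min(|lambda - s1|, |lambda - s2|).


dist(16.2600, {8, 17}) = min(|16.2600 - 8|, |16.2600 - 17|)
= min(8.2600, 0.7400) = 0.7400
Resolvent bound = 1/0.7400 = 1.3514

1.3514


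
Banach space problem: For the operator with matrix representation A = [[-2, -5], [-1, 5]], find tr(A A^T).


trace(A * A^T) = sum of squares of all entries
= (-2)^2 + (-5)^2 + (-1)^2 + 5^2
= 4 + 25 + 1 + 25
= 55

55


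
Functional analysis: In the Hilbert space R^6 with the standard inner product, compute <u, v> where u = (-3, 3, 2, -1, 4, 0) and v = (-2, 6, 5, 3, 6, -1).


Computing the standard inner product <u, v> = sum u_i * v_i
= -3*-2 + 3*6 + 2*5 + -1*3 + 4*6 + 0*-1
= 6 + 18 + 10 + -3 + 24 + 0
= 55

55


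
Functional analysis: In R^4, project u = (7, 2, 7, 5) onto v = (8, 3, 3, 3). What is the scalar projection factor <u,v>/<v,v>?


Computing <u,v> = 7*8 + 2*3 + 7*3 + 5*3 = 98
Computing <v,v> = 8^2 + 3^2 + 3^2 + 3^2 = 91
Projection coefficient = 98/91 = 1.0769

1.0769


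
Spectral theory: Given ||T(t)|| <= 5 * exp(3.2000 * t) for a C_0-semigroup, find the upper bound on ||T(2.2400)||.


||T(2.2400)|| <= 5 * exp(3.2000 * 2.2400)
= 5 * exp(7.1680)
= 5 * 1297.2475
= 6486.2376

6486.2376


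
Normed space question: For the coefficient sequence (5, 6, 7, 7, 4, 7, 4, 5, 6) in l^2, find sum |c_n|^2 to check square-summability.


sum |c_n|^2 = 5^2 + 6^2 + 7^2 + 7^2 + 4^2 + 7^2 + 4^2 + 5^2 + 6^2
= 25 + 36 + 49 + 49 + 16 + 49 + 16 + 25 + 36
= 301

301


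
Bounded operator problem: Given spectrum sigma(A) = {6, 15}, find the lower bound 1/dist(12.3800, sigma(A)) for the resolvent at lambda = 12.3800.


dist(12.3800, {6, 15}) = min(|12.3800 - 6|, |12.3800 - 15|)
= min(6.3800, 2.6200) = 2.6200
Resolvent bound = 1/2.6200 = 0.3817

0.3817


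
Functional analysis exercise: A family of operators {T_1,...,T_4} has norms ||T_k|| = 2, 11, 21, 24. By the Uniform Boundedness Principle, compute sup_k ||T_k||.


By the Uniform Boundedness Principle, the supremum of norms is finite.
sup_k ||T_k|| = max(2, 11, 21, 24) = 24

24


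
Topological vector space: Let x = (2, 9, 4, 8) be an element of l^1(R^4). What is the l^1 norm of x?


The l^1 norm equals the sum of absolute values of all components.
||x||_1 = 2 + 9 + 4 + 8
= 23

23.0000


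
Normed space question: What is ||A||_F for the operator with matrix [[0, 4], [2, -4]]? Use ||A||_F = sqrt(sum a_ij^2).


||A||_F^2 = sum a_ij^2
= 0^2 + 4^2 + 2^2 + (-4)^2
= 0 + 16 + 4 + 16 = 36
||A||_F = sqrt(36) = 6.0000

6.0000


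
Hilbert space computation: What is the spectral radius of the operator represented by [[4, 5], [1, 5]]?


For a 2x2 matrix, eigenvalues satisfy lambda^2 - (trace)*lambda + det = 0
trace = 4 + 5 = 9
det = 4*5 - 5*1 = 15
discriminant = 9^2 - 4*(15) = 21
spectral radius = max |eigenvalue| = 6.7913

6.7913


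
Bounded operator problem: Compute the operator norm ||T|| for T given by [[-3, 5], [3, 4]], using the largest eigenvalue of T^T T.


A^T A = [[18, -3], [-3, 41]]
trace(A^T A) = 59, det(A^T A) = 729
discriminant = 59^2 - 4*729 = 565
Largest eigenvalue of A^T A = (trace + sqrt(disc))/2 = 41.3849
||T|| = sqrt(41.3849) = 6.4331

6.4331


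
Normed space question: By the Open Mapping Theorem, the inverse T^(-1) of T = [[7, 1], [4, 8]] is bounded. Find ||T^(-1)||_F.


det(T) = 7*8 - 1*4 = 52
T^(-1) = (1/52) * [[8, -1], [-4, 7]] = [[0.1538, -0.0192], [-0.0769, 0.1346]]
||T^(-1)||_F^2 = 0.1538^2 + (-0.0192)^2 + (-0.0769)^2 + 0.1346^2 = 0.0481
||T^(-1)||_F = sqrt(0.0481) = 0.2193

0.2193


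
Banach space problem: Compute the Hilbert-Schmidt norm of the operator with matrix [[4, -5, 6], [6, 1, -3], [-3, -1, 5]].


The Hilbert-Schmidt norm is sqrt(sum of squares of all entries).
Sum of squares = 4^2 + (-5)^2 + 6^2 + 6^2 + 1^2 + (-3)^2 + (-3)^2 + (-1)^2 + 5^2
= 16 + 25 + 36 + 36 + 1 + 9 + 9 + 1 + 25 = 158
||T||_HS = sqrt(158) = 12.5698

12.5698


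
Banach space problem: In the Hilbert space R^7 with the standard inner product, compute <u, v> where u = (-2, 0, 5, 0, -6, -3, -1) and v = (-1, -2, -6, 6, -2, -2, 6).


Computing the standard inner product <u, v> = sum u_i * v_i
= -2*-1 + 0*-2 + 5*-6 + 0*6 + -6*-2 + -3*-2 + -1*6
= 2 + 0 + -30 + 0 + 12 + 6 + -6
= -16

-16


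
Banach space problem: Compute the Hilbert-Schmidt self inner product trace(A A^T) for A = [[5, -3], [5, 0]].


trace(A * A^T) = sum of squares of all entries
= 5^2 + (-3)^2 + 5^2 + 0^2
= 25 + 9 + 25 + 0
= 59

59


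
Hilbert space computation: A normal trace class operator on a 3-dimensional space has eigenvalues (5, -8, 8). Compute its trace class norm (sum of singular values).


For a normal operator, singular values equal |eigenvalues|.
Trace norm = sum |lambda_i| = 5 + 8 + 8
= 21

21


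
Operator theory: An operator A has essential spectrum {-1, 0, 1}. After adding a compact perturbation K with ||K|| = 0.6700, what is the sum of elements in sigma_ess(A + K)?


By Weyl's theorem, the essential spectrum is invariant under compact perturbations.
sigma_ess(A + K) = sigma_ess(A) = {-1, 0, 1}
Sum = -1 + 0 + 1 = 0

0


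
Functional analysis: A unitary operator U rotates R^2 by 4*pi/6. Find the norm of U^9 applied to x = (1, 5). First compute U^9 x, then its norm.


U is a rotation by theta = 4*pi/6
U^9 = rotation by 9*theta = 36*pi/6 = 0*pi/6 (mod 2*pi)
cos(0*pi/6) = 1.0000, sin(0*pi/6) = 0.0000
U^9 x = (1.0000 * 1 - 0.0000 * 5, 0.0000 * 1 + 1.0000 * 5)
= (1.0000, 5.0000)
||U^9 x|| = sqrt(1.0000^2 + 5.0000^2) = sqrt(26.0000) = 5.0990

5.0990


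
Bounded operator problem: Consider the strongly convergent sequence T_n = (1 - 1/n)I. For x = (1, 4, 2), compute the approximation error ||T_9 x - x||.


T_9 x - x = (1 - 1/9)x - x = -x/9
||x|| = sqrt(21) = 4.5826
||T_9 x - x|| = ||x||/9 = 4.5826/9 = 0.5092

0.5092


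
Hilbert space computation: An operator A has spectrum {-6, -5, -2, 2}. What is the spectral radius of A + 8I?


Spectrum of A + 8I = {2, 3, 6, 10}
Spectral radius = max |lambda| over the shifted spectrum
= max(2, 3, 6, 10) = 10

10


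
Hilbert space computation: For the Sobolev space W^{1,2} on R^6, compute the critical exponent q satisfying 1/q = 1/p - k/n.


Using the Sobolev embedding formula: 1/q = 1/p - k/n
1/q = 1/2 - 1/6 = 1/3
q = 1/(1/3) = 3

3.0000


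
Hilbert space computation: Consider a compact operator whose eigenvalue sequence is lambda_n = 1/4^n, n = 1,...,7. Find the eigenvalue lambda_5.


The eigenvalue formula gives lambda_5 = 1/4^5
= 1/1024
= 9.7656e-04

9.7656e-04


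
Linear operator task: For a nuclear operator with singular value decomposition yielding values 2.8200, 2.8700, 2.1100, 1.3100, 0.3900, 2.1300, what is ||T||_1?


The nuclear norm is the sum of all singular values.
||T||_1 = 2.8200 + 2.8700 + 2.1100 + 1.3100 + 0.3900 + 2.1300
= 11.6300

11.6300


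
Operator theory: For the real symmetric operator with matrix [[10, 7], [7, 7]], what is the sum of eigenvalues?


For a self-adjoint (symmetric) matrix, the eigenvalues are real.
The sum of eigenvalues equals the trace of the matrix.
trace = 10 + 7 = 17

17


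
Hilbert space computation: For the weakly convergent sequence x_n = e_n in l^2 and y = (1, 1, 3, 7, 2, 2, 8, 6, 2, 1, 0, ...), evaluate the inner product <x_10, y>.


x_10 = e_10 is the standard basis vector with 1 in position 10.
<x_10, y> = y_10 = 1
As n -> infinity, <x_n, y> -> 0, confirming weak convergence of (x_n) to 0.

1


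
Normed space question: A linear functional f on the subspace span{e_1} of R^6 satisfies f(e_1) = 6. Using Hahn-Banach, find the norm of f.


The norm of f is given by ||f|| = sup_{||x||=1} |f(x)|.
On span{e_1}, ||e_1|| = 1, so ||f|| = |f(e_1)| / ||e_1||
= |6| / 1 = 6.0000

6.0000
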